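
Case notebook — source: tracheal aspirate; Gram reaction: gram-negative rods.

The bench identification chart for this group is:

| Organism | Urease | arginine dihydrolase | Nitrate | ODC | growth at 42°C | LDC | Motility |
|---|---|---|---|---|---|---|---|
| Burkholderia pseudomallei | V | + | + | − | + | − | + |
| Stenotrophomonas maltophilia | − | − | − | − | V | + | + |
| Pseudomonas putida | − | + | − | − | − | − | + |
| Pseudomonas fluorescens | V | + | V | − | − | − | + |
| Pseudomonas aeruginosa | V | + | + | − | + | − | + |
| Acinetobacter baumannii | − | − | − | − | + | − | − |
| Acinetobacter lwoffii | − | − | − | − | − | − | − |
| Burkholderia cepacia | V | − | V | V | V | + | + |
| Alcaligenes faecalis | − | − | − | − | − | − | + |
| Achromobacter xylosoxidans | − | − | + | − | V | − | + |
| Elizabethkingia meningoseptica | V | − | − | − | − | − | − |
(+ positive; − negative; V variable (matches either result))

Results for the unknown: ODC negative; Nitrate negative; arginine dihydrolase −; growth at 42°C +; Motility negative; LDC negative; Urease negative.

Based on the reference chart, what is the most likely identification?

ODC −: all 11 remaining candidates are consistent.
Motility −: excludes 8 organisms — 3 left.
Urease −: all 3 remaining candidates are consistent.
growth at 42°C +: excludes Acinetobacter lwoffii, Elizabethkingia meningoseptica — 1 left.
arginine dihydrolase −: the one remaining candidate is consistent.
Nitrate −: the one remaining candidate is consistent.
LDC −: the one remaining candidate is consistent.

Acinetobacter baumannii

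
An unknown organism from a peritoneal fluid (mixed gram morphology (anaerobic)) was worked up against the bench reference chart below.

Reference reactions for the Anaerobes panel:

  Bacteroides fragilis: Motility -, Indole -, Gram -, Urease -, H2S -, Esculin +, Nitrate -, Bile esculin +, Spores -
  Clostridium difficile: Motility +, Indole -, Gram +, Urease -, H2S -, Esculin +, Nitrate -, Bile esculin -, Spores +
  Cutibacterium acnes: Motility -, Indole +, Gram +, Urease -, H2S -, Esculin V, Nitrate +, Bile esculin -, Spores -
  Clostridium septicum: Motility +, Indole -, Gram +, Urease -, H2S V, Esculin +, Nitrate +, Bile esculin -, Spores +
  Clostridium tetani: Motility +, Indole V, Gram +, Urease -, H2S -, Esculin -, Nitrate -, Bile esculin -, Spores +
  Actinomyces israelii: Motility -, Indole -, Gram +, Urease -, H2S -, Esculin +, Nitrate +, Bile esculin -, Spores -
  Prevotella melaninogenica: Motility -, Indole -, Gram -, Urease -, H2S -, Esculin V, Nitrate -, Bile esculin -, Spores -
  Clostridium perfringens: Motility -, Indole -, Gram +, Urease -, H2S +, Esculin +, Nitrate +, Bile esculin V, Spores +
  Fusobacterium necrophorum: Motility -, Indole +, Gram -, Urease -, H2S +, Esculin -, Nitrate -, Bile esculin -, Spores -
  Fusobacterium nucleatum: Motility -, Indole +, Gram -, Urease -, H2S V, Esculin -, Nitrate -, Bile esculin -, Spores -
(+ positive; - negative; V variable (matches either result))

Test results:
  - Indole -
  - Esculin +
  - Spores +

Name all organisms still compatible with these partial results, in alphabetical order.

Esculin +: excludes Clostridium tetani, Fusobacterium necrophorum, Fusobacterium nucleatum — 7 left.
Indole -: excludes Cutibacterium acnes — 6 left.
Spores +: excludes Bacteroides fragilis, Actinomyces israelii, Prevotella melaninogenica — 3 left.

Clostridium difficile, Clostridium perfringens, Clostridium septicum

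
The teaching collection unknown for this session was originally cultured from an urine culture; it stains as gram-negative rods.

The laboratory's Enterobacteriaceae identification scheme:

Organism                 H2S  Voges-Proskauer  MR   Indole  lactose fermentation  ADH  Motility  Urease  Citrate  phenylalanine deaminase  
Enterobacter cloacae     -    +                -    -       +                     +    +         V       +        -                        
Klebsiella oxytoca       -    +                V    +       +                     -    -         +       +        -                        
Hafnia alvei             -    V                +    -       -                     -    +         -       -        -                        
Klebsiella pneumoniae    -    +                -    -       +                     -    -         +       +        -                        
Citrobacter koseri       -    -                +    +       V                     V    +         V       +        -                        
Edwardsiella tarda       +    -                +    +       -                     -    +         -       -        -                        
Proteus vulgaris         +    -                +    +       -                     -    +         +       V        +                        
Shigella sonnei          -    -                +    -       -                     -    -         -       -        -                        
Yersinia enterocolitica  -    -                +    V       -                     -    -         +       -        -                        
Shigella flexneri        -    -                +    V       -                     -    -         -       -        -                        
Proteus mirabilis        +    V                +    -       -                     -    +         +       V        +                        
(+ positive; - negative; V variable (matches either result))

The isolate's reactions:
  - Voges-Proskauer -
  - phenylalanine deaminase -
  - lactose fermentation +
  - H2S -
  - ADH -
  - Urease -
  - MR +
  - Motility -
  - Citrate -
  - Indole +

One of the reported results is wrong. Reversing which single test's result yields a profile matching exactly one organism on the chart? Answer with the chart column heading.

lactose fermentation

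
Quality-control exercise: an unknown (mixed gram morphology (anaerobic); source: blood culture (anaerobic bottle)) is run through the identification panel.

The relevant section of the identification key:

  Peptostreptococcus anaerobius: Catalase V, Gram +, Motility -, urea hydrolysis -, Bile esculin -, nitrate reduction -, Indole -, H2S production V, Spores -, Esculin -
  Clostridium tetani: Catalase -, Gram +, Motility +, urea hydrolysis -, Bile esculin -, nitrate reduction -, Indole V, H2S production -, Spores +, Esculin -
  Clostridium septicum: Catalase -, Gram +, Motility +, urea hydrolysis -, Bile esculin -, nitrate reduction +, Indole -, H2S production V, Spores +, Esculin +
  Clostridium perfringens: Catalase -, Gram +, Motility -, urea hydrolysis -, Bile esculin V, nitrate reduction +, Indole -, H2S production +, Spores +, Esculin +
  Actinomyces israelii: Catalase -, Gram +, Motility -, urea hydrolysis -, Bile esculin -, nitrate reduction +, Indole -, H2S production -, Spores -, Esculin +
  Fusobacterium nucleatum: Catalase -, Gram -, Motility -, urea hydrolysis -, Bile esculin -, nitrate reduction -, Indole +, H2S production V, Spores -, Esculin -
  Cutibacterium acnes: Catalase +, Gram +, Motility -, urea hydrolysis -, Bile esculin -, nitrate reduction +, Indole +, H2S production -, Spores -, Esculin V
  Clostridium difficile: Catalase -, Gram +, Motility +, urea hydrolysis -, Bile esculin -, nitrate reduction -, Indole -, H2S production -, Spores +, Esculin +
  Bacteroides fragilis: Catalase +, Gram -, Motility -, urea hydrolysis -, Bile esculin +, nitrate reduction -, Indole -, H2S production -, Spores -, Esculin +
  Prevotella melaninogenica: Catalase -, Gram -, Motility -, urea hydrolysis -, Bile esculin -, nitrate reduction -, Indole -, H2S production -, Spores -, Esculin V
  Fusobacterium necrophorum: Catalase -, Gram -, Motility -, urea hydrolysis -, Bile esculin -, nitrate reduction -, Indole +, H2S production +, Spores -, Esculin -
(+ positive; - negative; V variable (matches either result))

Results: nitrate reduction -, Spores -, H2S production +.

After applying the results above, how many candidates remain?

3

Spores -: excludes Clostridium tetani, Clostridium septicum, Clostridium perfringens, Clostridium difficile — 7 left.
nitrate reduction -: excludes Actinomyces israelii, Cutibacterium acnes — 5 left.
H2S production +: excludes Bacteroides fragilis, Prevotella melaninogenica — 3 left.
Still consistent: Fusobacterium necrophorum, Fusobacterium nucleatum, Peptostreptococcus anaerobius.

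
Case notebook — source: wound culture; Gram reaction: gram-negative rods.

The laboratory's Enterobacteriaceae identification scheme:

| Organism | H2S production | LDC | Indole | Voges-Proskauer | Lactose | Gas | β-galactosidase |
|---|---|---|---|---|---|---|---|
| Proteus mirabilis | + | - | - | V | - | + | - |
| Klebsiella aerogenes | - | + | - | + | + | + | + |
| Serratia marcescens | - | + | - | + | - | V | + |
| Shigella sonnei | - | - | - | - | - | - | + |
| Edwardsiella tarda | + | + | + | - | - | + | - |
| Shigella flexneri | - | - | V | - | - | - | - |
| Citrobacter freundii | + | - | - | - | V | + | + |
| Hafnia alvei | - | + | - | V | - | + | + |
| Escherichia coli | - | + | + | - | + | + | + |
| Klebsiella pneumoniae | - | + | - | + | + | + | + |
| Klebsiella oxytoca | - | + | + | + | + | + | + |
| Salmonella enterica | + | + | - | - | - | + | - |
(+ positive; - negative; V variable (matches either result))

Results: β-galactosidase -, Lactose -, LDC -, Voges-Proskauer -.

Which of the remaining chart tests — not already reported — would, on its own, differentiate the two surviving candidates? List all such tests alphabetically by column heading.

Gas, H2S production

Lactose -: excludes Klebsiella aerogenes, Escherichia coli, Klebsiella pneumoniae, Klebsiella oxytoca — 8 left.
LDC -: excludes Serratia marcescens, Edwardsiella tarda, Hafnia alvei, Salmonella enterica — 4 left.
Voges-Proskauer -: all 4 remaining candidates are consistent.
β-galactosidase -: excludes Shigella sonnei, Citrobacter freundii — 2 left.
Two candidates remain: Proteus mirabilis and Shigella flexneri.
  H2S production: Proteus mirabilis +, Shigella flexneri - — discriminates.
  Indole: - vs V — variable for at least one, does not separate.
  Gas: Proteus mirabilis +, Shigella flexneri - — discriminates.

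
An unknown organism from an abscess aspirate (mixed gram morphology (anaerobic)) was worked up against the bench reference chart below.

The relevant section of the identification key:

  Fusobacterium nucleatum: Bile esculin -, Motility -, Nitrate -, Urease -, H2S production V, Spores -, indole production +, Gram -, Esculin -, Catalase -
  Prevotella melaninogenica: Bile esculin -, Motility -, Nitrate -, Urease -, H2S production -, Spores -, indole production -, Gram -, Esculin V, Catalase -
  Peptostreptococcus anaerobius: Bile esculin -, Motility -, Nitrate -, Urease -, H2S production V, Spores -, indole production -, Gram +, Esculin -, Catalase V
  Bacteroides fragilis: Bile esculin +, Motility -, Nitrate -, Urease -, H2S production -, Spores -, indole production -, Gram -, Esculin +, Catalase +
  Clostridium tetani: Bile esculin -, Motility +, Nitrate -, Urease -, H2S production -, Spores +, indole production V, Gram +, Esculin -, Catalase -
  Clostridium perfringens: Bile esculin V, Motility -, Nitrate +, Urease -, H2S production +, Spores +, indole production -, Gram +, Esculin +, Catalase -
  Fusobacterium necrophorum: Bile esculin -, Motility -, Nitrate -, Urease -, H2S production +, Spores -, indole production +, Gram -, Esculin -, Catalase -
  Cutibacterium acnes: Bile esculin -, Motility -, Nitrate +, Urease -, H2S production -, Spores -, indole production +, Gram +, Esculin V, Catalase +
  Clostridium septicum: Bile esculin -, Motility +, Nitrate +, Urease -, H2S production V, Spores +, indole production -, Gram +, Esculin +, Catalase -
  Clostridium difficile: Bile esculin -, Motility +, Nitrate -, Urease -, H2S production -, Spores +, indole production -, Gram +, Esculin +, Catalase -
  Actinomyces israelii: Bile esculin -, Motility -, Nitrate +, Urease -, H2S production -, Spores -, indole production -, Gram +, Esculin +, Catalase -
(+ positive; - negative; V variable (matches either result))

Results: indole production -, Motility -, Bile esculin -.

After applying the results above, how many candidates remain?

4

indole production -: excludes Fusobacterium nucleatum, Fusobacterium necrophorum, Cutibacterium acnes — 8 left.
Bile esculin -: excludes Bacteroides fragilis — 7 left.
Motility -: excludes Clostridium tetani, Clostridium septicum, Clostridium difficile — 4 left.
Still consistent: Actinomyces israelii, Clostridium perfringens, Peptostreptococcus anaerobius, Prevotella melaninogenica.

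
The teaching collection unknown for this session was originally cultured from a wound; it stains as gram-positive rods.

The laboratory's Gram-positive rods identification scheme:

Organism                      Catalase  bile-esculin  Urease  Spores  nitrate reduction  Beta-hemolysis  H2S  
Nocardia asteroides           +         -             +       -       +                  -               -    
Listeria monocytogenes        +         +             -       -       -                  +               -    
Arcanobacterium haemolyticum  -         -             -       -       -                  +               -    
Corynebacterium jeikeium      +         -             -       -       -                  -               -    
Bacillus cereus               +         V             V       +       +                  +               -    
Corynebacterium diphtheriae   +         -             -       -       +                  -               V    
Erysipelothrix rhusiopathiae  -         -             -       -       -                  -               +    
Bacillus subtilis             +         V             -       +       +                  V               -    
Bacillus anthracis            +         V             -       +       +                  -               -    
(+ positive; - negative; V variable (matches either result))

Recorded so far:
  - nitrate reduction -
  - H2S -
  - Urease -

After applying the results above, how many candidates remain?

nitrate reduction -: excludes 5 organisms — 4 left.
H2S -: excludes Erysipelothrix rhusiopathiae — 3 left.
Urease -: all 3 remaining candidates are consistent.
Still consistent: Arcanobacterium haemolyticum, Corynebacterium jeikeium, Listeria monocytogenes.

3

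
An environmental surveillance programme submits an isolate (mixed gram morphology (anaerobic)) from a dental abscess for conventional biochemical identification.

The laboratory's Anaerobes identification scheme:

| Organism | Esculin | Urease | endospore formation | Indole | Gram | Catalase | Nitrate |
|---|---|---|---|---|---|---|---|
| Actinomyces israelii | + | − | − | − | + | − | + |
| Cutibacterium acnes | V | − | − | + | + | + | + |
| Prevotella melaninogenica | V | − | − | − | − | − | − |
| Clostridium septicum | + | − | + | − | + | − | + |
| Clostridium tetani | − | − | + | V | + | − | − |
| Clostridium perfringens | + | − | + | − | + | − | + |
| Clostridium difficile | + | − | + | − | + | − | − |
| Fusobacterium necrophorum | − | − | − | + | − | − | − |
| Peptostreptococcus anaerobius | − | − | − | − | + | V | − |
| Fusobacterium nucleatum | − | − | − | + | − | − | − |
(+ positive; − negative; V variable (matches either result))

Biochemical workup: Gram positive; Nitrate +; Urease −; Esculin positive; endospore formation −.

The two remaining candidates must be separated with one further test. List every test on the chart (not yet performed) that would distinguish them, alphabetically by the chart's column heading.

Nitrate +: excludes 6 organisms — 4 left.
Gram +: all 4 remaining candidates are consistent.
Esculin +: all 4 remaining candidates are consistent.
Urease −: all 4 remaining candidates are consistent.
endospore formation −: excludes Clostridium septicum, Clostridium perfringens — 2 left.
Two candidates remain: Actinomyces israelii and Cutibacterium acnes.
  Indole: Actinomyces israelii −, Cutibacterium acnes + — discriminates.
  Catalase: Actinomyces israelii −, Cutibacterium acnes + — discriminates.

Catalase, Indole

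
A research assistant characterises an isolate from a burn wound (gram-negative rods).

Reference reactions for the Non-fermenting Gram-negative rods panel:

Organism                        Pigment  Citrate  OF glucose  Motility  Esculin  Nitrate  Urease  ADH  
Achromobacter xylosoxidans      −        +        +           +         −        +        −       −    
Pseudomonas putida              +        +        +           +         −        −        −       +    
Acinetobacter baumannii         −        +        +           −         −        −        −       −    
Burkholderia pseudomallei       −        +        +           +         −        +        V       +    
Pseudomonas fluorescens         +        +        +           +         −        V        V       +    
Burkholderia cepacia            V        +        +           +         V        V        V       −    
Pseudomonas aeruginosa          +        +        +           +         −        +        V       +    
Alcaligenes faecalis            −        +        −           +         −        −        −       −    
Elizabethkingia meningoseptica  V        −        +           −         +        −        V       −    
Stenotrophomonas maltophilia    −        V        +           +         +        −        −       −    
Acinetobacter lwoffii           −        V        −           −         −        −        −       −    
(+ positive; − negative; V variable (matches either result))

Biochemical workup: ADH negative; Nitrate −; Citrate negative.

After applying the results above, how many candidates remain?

3

Nitrate −: excludes Achromobacter xylosoxidans, Burkholderia pseudomallei, Pseudomonas aeruginosa — 8 left.
Citrate −: excludes 5 organisms — 3 left.
ADH −: all 3 remaining candidates are consistent.
Still consistent: Acinetobacter lwoffii, Elizabethkingia meningoseptica, Stenotrophomonas maltophilia.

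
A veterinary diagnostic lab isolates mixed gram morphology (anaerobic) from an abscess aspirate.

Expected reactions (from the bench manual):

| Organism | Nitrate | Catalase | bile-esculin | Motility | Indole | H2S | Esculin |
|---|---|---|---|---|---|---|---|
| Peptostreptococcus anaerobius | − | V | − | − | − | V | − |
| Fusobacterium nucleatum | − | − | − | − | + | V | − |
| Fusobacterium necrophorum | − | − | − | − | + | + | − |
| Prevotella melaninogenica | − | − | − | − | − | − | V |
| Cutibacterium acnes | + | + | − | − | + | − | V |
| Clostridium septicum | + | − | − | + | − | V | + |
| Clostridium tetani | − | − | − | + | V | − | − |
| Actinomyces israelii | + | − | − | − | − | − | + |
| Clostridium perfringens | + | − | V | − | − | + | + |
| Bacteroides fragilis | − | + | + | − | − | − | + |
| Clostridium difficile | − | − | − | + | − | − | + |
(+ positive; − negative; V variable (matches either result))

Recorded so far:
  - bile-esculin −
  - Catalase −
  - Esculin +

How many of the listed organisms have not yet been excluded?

5

bile-esculin −: excludes Bacteroides fragilis — 10 left.
Catalase −: excludes Cutibacterium acnes — 9 left.
Esculin +: excludes Peptostreptococcus anaerobius, Fusobacterium nucleatum, Fusobacterium necrophorum, Clostridium tetani — 5 left.
Still consistent: Actinomyces israelii, Clostridium difficile, Clostridium perfringens, Clostridium septicum, Prevotella melaninogenica.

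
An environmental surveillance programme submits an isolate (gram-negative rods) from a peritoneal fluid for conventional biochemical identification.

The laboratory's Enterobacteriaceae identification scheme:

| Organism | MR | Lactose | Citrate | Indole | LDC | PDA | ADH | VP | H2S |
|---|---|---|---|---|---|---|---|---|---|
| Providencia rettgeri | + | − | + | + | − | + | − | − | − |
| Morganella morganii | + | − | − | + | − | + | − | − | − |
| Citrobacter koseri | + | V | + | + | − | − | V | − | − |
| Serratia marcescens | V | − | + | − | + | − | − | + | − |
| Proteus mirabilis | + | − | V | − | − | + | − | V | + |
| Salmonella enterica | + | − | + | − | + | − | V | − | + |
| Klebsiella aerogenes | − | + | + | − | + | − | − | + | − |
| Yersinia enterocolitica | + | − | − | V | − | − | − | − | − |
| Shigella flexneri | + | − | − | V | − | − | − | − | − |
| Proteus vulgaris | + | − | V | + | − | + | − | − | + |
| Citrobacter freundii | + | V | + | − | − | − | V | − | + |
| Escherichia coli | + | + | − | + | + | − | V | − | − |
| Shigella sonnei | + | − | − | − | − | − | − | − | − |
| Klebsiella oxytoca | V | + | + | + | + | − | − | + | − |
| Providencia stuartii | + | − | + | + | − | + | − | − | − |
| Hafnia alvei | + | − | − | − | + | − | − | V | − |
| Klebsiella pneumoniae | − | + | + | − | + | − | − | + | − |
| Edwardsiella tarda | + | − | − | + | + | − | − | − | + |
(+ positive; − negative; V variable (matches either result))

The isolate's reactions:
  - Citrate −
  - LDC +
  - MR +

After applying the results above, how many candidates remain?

Citrate −: excludes 9 organisms — 9 left.
LDC +: excludes 6 organisms — 3 left.
MR +: all 3 remaining candidates are consistent.
Still consistent: Edwardsiella tarda, Escherichia coli, Hafnia alvei.

3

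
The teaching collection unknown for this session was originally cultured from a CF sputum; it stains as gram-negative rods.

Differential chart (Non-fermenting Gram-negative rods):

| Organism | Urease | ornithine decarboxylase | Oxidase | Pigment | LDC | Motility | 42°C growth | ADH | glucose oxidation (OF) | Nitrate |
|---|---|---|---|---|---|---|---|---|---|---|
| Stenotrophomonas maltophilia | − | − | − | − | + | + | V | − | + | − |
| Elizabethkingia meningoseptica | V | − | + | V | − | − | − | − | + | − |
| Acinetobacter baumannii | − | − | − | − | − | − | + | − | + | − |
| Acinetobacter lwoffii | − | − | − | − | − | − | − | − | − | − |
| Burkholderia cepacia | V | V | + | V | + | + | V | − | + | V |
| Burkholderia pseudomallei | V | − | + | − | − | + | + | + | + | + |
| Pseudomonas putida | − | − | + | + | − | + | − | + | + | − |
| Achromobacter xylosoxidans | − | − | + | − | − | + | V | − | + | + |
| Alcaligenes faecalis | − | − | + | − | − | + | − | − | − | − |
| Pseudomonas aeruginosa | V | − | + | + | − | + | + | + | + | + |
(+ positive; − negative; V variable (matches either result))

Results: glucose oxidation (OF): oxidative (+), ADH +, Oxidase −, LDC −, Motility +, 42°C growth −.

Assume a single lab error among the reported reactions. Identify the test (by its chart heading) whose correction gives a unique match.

Oxidase

As reported, no row in the chart matches all 6 reactions.
Reversing Motility → still no organism matches.
Reversing LDC → still no organism matches.
Reversing Oxidase (to +) → unique match: Pseudomonas putida.
Reversing glucose oxidation (OF) → still no organism matches.
Reversing 42°C growth → still no organism matches.
Reversing ADH → still no organism matches.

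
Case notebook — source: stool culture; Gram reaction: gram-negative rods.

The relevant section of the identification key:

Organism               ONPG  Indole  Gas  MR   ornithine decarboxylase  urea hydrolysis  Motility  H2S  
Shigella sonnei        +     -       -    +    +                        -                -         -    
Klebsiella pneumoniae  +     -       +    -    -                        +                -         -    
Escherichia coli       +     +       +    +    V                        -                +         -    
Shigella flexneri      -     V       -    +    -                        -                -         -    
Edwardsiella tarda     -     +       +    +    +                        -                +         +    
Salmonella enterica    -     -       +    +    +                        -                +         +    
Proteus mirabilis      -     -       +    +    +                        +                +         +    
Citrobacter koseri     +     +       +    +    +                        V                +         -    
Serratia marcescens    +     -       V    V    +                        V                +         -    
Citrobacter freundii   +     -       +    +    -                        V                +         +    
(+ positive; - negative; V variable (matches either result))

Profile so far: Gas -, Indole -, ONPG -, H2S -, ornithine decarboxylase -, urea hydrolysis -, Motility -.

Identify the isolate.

Shigella flexneri

ONPG -: excludes 6 organisms — 4 left.
Indole -: excludes Edwardsiella tarda — 3 left.
Motility -: excludes Salmonella enterica, Proteus mirabilis — 1 left.
urea hydrolysis -: the one remaining candidate is consistent.
H2S -: the one remaining candidate is consistent.
Gas -: the one remaining candidate is consistent.
ornithine decarboxylase -: the one remaining candidate is consistent.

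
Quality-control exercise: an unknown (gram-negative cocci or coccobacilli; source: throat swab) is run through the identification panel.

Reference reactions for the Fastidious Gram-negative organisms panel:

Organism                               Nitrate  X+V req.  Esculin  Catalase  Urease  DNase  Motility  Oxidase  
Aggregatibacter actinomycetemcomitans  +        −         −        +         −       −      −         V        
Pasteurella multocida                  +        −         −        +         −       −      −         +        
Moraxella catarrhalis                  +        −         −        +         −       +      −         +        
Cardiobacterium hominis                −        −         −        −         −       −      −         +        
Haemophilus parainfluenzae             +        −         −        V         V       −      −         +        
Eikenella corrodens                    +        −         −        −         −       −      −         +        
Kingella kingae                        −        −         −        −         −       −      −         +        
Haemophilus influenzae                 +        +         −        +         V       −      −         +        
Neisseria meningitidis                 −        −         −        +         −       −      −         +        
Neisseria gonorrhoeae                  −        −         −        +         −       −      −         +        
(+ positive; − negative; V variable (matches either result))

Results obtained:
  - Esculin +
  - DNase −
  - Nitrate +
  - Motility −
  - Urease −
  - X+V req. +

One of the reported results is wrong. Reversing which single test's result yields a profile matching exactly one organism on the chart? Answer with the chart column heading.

Esculin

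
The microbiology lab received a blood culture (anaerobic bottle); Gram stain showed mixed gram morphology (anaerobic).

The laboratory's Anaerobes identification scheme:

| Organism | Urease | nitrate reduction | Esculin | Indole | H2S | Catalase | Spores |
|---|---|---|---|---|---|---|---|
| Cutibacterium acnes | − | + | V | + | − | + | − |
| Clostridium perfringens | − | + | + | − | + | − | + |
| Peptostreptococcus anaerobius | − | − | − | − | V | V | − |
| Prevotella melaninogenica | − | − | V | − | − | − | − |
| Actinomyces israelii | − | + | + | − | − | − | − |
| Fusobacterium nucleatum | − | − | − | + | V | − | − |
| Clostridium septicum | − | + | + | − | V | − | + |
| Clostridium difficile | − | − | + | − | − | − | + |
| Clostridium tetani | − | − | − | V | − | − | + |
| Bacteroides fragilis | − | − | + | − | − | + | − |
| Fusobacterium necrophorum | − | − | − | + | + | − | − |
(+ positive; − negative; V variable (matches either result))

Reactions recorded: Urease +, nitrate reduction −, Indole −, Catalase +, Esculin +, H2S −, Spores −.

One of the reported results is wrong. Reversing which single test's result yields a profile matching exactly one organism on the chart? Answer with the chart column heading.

Urease

As reported, no row in the chart matches all 7 reactions.
Reversing Spores → still no organism matches.
Reversing Urease (to −) → unique match: Bacteroides fragilis.
Reversing nitrate reduction → still no organism matches.
Reversing Esculin → still no organism matches.
Reversing Indole → still no organism matches.
Reversing Catalase → still no organism matches.
Reversing H2S → still no organism matches.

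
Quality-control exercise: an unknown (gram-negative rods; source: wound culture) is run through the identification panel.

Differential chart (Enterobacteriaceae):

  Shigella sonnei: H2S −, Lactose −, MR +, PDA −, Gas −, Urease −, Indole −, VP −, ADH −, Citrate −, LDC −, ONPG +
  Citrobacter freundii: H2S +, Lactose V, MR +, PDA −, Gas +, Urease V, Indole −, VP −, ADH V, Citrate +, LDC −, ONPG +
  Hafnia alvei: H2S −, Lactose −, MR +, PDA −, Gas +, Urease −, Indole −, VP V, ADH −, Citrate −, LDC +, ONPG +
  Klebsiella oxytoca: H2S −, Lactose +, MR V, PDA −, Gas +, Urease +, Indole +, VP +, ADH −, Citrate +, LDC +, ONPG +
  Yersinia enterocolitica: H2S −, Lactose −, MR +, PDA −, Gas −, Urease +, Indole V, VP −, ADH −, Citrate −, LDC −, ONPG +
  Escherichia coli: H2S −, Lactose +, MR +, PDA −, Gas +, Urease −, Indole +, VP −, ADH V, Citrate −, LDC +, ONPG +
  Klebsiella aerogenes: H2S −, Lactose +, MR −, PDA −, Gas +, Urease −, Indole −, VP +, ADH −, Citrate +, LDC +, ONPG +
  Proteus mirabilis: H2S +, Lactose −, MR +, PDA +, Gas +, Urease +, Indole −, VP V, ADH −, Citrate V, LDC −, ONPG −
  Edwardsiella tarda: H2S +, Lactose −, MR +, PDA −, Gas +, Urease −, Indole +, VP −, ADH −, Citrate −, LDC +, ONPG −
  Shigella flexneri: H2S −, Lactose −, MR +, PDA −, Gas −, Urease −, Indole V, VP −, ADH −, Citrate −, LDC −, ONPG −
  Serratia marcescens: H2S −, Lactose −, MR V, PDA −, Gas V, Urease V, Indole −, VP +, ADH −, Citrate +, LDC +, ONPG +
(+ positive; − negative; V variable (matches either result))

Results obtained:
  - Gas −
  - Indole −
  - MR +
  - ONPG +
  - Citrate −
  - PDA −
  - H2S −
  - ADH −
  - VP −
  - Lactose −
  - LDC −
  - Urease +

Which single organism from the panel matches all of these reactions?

ONPG +: excludes Proteus mirabilis, Edwardsiella tarda, Shigella flexneri — 8 left.
VP −: excludes Klebsiella oxytoca, Klebsiella aerogenes, Serratia marcescens — 5 left.
MR +: all 5 remaining candidates are consistent.
Gas −: excludes Citrobacter freundii, Hafnia alvei, Escherichia coli — 2 left.
LDC −: all 2 remaining candidates are consistent.
Indole −: all 2 remaining candidates are consistent.
PDA −: all 2 remaining candidates are consistent.
Urease +: excludes Shigella sonnei — 1 left.
H2S −: the one remaining candidate is consistent.
Citrate −: the one remaining candidate is consistent.
ADH −: the one remaining candidate is consistent.
Lactose −: the one remaining candidate is consistent.

Yersinia enterocolitica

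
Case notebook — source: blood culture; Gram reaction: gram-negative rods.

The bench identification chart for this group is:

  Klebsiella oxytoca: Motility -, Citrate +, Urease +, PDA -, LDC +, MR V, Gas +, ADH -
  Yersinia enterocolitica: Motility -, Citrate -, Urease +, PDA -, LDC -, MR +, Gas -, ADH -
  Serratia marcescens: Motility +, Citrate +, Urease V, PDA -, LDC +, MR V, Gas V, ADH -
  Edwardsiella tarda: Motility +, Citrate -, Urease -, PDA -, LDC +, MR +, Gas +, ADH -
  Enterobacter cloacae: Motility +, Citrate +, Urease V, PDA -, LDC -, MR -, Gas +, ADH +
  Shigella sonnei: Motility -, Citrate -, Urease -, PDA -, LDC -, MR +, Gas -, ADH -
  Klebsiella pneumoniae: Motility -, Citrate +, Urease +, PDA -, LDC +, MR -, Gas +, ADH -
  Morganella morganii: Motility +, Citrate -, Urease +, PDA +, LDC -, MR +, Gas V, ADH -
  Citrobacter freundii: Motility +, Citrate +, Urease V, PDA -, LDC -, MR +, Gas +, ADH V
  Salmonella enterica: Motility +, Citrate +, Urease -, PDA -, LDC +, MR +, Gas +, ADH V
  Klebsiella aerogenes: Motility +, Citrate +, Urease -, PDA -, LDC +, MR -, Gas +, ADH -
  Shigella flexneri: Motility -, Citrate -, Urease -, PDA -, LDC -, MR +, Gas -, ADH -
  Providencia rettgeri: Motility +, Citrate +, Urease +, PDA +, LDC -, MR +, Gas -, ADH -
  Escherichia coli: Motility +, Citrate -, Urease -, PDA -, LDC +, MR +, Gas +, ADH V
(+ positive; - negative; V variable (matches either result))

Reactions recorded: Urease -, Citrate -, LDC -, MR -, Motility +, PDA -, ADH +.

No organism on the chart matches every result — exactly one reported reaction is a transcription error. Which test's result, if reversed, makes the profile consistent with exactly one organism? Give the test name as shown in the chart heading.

Citrate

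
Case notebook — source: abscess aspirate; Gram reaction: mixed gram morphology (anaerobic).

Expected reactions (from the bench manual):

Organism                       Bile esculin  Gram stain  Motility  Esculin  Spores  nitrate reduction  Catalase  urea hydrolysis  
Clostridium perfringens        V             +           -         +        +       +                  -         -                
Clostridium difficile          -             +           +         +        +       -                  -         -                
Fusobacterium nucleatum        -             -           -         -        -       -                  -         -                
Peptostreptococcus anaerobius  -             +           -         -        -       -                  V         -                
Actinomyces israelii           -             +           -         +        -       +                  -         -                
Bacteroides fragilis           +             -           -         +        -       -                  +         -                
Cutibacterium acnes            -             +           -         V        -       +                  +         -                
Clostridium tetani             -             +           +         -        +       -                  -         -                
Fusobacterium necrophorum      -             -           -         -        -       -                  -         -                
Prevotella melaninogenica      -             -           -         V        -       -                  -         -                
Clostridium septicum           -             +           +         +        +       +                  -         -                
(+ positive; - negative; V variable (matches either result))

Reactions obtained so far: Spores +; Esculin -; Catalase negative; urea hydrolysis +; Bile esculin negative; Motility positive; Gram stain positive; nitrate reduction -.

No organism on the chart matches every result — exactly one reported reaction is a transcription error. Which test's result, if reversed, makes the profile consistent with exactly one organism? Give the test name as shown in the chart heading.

urea hydrolysis

As reported, no row in the chart matches all 8 reactions.
Reversing Esculin → still no organism matches.
Reversing Bile esculin → still no organism matches.
Reversing nitrate reduction → still no organism matches.
Reversing Motility → still no organism matches.
Reversing Spores → still no organism matches.
Reversing Gram stain → still no organism matches.
Reversing urea hydrolysis (to -) → unique match: Clostridium tetani.
Reversing Catalase → still no organism matches.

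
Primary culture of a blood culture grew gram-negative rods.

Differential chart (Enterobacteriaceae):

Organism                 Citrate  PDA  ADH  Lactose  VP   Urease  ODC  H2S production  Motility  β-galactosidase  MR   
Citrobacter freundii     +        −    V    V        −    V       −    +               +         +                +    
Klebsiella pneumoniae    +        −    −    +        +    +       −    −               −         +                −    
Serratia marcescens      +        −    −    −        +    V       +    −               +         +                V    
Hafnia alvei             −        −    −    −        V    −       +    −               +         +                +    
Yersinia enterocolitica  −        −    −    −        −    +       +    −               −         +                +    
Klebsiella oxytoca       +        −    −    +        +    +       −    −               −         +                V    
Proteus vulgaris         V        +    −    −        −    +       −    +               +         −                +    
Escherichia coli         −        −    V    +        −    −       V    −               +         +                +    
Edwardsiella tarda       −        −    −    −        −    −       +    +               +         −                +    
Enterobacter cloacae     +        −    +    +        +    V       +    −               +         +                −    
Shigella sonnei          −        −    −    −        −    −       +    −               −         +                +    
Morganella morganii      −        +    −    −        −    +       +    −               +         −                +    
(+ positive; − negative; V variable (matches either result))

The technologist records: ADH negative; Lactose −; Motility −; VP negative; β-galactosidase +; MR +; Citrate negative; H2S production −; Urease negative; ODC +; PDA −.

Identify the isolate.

Shigella sonnei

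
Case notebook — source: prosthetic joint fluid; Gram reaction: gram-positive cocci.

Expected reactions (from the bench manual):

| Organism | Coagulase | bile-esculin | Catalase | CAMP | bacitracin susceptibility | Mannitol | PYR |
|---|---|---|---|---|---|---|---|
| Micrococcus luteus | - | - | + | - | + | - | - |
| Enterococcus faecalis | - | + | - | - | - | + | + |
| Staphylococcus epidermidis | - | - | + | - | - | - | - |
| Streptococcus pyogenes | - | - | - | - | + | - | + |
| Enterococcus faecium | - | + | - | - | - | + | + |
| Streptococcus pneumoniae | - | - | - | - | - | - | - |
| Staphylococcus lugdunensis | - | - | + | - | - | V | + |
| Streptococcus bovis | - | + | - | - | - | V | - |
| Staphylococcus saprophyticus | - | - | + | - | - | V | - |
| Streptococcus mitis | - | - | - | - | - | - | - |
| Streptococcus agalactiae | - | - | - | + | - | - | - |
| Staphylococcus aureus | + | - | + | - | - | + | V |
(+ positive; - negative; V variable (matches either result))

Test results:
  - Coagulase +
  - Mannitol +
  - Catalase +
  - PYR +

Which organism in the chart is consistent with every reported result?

Mannitol +: excludes 6 organisms — 6 left.
Coagulase +: excludes 5 organisms — 1 left.
Catalase +: the one remaining candidate is consistent.
PYR +: the one remaining candidate is consistent.

Staphylococcus aureus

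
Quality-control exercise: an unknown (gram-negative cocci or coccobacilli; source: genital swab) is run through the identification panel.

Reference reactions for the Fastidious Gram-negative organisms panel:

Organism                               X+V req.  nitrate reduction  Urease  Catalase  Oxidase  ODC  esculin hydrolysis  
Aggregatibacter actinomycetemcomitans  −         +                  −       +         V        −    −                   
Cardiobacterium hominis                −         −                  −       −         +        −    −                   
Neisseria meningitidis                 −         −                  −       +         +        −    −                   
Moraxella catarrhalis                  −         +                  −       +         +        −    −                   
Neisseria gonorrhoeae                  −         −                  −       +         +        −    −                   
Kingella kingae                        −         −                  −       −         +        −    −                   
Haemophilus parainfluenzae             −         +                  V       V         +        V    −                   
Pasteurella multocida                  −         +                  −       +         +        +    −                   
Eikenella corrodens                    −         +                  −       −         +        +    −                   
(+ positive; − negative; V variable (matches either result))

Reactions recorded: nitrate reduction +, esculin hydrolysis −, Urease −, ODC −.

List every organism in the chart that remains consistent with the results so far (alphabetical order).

esculin hydrolysis −: all 9 remaining candidates are consistent.
nitrate reduction +: excludes Cardiobacterium hominis, Neisseria meningitidis, Neisseria gonorrhoeae, Kingella kingae — 5 left.
Urease −: all 5 remaining candidates are consistent.
ODC −: excludes Pasteurella multocida, Eikenella corrodens — 3 left.

Aggregatibacter actinomycetemcomitans, Haemophilus parainfluenzae, Moraxella catarrhalis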